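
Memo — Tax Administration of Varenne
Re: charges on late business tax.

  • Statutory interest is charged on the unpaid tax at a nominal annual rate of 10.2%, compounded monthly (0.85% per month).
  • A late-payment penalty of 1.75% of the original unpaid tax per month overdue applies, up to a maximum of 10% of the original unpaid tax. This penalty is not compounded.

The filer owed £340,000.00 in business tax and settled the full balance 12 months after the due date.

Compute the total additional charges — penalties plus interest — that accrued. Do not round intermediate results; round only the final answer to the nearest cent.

£70,348.12

Penalty (uncapped): 12 × 1.75% × £340,000.00 = £71,400.00; cap = 10% × £340,000.00 = £34,000.00 → penalty = £34,000.00
Interest: £340,000.00 × ((1 + 0.0085)^12 − 1) = £340,000.00 × 0.1069062… = £36,348.1172…
Penalties + interest = £34,000.0000 + £36,348.1172… = £70,348.12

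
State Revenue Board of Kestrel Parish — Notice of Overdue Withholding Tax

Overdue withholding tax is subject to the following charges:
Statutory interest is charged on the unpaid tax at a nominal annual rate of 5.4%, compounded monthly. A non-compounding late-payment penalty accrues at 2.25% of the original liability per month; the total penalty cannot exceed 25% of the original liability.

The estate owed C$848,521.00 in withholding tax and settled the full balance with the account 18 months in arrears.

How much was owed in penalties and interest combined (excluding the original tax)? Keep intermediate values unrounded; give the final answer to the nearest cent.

C$283,553.55

Penalty (uncapped): 18 × 2.25% × C$848,521.00 = C$343,651.01…; cap = 25% × C$848,521.00 = C$212,130.25 → penalty = C$212,130.25
Interest (5.4%/yr ÷ 12 = 0.45%/month): C$848,521.00 × ((1 + 0.0045)^18 − 1) = C$71,423.3038…
Penalties + interest = C$212,130.2500 + C$71,423.3038… = C$283,553.55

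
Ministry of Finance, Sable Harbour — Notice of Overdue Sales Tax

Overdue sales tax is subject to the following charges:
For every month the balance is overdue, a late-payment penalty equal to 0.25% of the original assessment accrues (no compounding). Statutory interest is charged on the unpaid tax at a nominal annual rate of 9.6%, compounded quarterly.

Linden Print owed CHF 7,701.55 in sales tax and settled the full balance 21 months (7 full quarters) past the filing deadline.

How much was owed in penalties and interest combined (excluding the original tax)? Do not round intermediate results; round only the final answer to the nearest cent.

CHF 1,795.17

Late-payment penalty: 21 × 0.25% × CHF 7,701.55 = CHF 404.33…
Interest (9.6%/yr ÷ 4 = 2.4%/quarter): CHF 7,701.55 × ((1 + 0.024)^7 − 1) = CHF 1,390.8354…
Penalties + interest = CHF 404.3314… + CHF 1,390.8354… = CHF 1,795.17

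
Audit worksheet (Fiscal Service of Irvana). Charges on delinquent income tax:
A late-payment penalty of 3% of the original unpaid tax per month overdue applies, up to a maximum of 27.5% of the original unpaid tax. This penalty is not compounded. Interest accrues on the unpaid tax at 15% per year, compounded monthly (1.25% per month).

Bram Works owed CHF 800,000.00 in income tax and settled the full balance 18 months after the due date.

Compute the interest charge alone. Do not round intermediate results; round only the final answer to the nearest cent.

CHF 200,461.92

Interest: CHF 800,000.00 × ((1 + 0.0125)^18 − 1) = CHF 800,000.00 × 0.2505774… = CHF 200,461.9153…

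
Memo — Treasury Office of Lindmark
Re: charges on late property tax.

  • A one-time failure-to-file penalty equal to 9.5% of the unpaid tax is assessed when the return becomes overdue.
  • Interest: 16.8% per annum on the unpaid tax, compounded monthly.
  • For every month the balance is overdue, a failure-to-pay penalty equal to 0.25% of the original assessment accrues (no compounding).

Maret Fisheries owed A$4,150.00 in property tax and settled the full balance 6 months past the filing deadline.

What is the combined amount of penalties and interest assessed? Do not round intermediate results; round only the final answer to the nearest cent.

Failure-to-file penalty: 9.5% × A$4,150.00 = A$394.25
Failure-to-pay penalty = 0.25% × A$4,150.00 × 6 mo = A$62.25
Interest (16.8%/yr ÷ 12 = 1.4%/month): A$4,150.00 × ((1 + 0.014)^6 − 1) = A$361.0312…
Penalties + interest = A$456.5000 + A$361.0312… = A$817.53

A$817.53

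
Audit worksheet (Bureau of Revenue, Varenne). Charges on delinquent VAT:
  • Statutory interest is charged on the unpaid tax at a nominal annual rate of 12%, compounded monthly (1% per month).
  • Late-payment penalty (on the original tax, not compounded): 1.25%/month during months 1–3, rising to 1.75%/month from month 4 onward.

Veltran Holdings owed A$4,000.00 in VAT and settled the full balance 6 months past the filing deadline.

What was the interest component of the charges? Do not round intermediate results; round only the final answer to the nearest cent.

A$246.08

Interest: A$4,000.00 × ((1 + 0.01)^6 − 1) = A$4,000.00 × 0.0615202… = A$246.0806…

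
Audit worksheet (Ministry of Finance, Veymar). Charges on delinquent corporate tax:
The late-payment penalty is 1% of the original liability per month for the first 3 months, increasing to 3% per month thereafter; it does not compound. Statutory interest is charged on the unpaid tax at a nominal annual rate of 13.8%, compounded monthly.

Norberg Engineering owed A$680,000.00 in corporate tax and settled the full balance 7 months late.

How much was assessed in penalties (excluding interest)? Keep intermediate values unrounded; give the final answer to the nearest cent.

Penalty, months 1–3: 3 × 1% × A$680,000.00 = A$20,400.00
Penalty, months 4–7: 4 × 3% × A$680,000.00 = A$81,600.00
Total penalty = A$20,400.00 + A$81,600.00 = A$102,000.00

A$102,000.00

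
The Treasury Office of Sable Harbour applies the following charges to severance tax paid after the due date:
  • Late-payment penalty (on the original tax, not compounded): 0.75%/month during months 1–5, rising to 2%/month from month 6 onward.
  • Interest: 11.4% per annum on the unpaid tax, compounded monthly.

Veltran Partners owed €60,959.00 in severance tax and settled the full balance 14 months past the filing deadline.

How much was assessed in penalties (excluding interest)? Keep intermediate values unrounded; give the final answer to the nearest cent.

€13,258.58

Penalty, months 1–5: 5 × 0.75% × €60,959.00 = €2,285.96…
Penalty, months 6–14: 9 × 2% × €60,959.00 = €10,972.62
Total penalty = €2,285.96… + €10,972.62 = €13,258.58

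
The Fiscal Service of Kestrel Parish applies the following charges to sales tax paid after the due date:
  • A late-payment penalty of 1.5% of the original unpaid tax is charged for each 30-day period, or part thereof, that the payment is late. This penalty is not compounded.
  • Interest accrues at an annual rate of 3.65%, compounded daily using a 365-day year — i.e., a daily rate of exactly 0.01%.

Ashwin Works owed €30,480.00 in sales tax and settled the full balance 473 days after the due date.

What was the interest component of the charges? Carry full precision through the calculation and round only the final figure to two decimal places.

€1,476.27

Interest: €30,480.00 × ((1 + 0.0001)^473 − 1) = €30,480.00 × 0.04843401… = €1,476.2687…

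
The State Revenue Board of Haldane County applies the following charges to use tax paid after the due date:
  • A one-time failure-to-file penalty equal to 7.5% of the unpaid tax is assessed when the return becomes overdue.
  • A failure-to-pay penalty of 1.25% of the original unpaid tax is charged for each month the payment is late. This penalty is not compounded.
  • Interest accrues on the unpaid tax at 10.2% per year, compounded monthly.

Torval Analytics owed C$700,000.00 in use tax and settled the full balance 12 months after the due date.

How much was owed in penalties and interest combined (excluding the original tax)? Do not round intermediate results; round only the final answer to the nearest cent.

Failure-to-file penalty: 7.5% × C$700,000.00 = C$52,500.00
Failure-to-pay penalty = 1.25% × C$700,000.00 × 12 mo = C$105,000.00
Interest (10.2%/yr ÷ 12 = 0.85%/month): C$700,000.00 × ((1 + 0.0085)^12 − 1) = C$74,834.3588…
Penalties + interest = C$157,500.0000 + C$74,834.3588… = C$232,334.36

C$232,334.36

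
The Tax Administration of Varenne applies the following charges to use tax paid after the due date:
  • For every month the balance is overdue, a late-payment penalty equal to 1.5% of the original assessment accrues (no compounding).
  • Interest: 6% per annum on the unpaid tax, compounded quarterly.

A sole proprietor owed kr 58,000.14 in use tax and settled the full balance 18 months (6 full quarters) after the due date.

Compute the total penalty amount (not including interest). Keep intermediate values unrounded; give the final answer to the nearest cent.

Late-payment penalty: 18 × 1.5% × kr 58,000.14 = kr 15,660.04…

kr 15,660.04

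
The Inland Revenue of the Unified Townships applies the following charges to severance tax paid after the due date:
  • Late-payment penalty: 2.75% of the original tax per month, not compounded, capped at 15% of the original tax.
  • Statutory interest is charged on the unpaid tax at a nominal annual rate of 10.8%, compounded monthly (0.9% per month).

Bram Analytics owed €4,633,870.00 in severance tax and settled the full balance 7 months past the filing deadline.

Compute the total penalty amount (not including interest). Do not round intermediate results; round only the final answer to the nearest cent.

Penalty (uncapped): 7 × 2.75% × €4,633,870.00 = €892,019.98…; cap = 15% × €4,633,870.00 = €695,080.50 → penalty = €695,080.50

€695,080.50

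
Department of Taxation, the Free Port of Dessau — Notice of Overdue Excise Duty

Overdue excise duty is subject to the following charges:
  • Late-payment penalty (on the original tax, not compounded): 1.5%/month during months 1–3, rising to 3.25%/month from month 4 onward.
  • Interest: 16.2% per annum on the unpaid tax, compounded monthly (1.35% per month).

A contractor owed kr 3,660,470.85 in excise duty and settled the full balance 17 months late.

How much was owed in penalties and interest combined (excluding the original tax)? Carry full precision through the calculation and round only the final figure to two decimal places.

Penalty, months 1–3: 3 × 1.5% × kr 3,660,470.85 = kr 164,721.19…
Penalty, months 4–17: 14 × 3.25% × kr 3,660,470.85 = kr 1,665,514.24…
Interest: kr 3,660,470.85 × ((1 + 0.0135)^17 − 1) = kr 3,660,470.85 × 0.2560410… = kr 937,230.4635…
Penalties + interest = kr 1,830,235.4250 + kr 937,230.4635… = kr 2,767,465.89

kr 2,767,465.89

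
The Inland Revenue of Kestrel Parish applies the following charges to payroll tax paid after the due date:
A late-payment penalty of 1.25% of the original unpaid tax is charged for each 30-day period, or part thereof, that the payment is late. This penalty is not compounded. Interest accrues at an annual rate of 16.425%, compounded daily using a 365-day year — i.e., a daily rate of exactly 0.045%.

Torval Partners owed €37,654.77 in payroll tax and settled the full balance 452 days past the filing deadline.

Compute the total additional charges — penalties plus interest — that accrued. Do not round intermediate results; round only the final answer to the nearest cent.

€16,022.35

Penalty periods: ⌈452/30⌉ = 16; penalty = 16 × 1.25% × €37,654.77 = €7,530.95…
Interest: €37,654.77 × ((1 + 0.00045)^452 − 1) = €37,654.77 × 0.22550653… = €8,491.3964…
Penalties + interest = €7,530.9540 + €8,491.3964… = €16,022.35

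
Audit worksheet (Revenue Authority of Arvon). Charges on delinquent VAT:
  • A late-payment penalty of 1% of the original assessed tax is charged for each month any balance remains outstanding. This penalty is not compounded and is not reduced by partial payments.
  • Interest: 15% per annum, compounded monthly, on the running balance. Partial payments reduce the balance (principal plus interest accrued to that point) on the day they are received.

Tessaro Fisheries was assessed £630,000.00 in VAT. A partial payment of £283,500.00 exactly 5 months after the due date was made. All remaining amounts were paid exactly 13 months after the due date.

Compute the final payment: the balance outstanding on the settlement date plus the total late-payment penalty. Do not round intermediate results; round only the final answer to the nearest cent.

£509,194.48

Monthly rate = 15% ÷ 12 = 1.25%
Balance at month 5: £630,000.0000 × (1 + 0.0125)^5 = £670,371.7568…
After £283,500.00 payment: £670,371.7568… − £283,500.00 = £386,871.7568…
Balance at month 13: £386,871.7568… × (1 + 0.0125)^8 = £427,294.4783…
Penalty: 13 × 1% × £630,000.00 = £81,900.00
Final settlement = outstanding balance + penalty = £427,294.4783… + £81,900.00 = £509,194.48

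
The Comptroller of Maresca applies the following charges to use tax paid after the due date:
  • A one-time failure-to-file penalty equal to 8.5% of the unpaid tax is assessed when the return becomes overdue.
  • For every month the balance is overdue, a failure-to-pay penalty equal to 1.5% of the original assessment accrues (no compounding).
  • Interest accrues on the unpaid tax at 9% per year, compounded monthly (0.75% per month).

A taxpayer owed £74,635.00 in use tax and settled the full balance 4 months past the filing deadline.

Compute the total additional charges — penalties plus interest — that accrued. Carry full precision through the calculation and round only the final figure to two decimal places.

Failure-to-file penalty: 8.5% × £74,635.00 = £6,343.98…
Failure-to-pay penalty: 4 × 1.5% × £74,635.00 = £4,478.10
Interest: £74,635.00 × ((1 + 0.0075)^4 − 1) = £74,635.00 × 0.0303392… = £2,264.3655…
Penalties + interest = £10,822.0750 + £2,264.3655… = £13,086.44

£13,086.44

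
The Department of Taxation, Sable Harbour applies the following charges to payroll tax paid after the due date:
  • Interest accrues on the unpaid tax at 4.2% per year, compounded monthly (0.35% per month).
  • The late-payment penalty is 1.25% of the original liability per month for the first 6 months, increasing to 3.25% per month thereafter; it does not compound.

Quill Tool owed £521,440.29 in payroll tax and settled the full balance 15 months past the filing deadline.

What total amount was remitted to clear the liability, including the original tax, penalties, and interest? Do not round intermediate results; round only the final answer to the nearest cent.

Penalty, months 1–6: 6 × 1.25% × £521,440.29 = £39,108.02…
Penalty, months 7–15: 9 × 3.25% × £521,440.29 = £152,521.28…
Interest: £521,440.29 × ((1 + 0.0035)^15 − 1) = £521,440.29 × 0.0538060… = £28,056.5978…
Total = £521,440.29 + £191,629.3066… + £28,056.5978… = £741,126.19

£741,126.19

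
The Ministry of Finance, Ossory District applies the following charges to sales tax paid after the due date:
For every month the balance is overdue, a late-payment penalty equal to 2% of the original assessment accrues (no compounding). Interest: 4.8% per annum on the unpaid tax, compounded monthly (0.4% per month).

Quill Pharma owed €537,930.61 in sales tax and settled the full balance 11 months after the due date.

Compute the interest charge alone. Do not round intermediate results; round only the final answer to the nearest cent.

€24,148.05

Interest: €537,930.61 × ((1 + 0.004)^11 − 1) = €537,930.61 × 0.0448906… = €24,148.0520…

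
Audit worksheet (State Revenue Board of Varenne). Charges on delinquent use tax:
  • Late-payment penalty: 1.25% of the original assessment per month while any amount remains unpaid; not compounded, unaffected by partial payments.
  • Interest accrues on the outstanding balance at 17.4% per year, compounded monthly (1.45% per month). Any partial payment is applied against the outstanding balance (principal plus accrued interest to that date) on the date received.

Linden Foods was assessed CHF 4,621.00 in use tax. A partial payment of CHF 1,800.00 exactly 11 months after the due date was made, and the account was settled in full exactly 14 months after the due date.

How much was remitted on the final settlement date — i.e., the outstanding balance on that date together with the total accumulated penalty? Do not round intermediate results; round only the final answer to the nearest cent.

CHF 4,582.05

Balance at month 11: CHF 4,621.0000 × (1 + 0.0145)^11 = CHF 5,413.8789…
After CHF 1,800.00 payment: CHF 5,413.8789… − CHF 1,800.00 = CHF 3,613.8789…
Balance at month 14: CHF 3,613.8789… × (1 + 0.0145)^3 = CHF 3,773.3731…
Penalty: 14 × 1.25% × CHF 4,621.00 = CHF 808.68…
Final settlement = outstanding balance + penalty = CHF 3,773.3731… + CHF 808.68… = CHF 4,582.05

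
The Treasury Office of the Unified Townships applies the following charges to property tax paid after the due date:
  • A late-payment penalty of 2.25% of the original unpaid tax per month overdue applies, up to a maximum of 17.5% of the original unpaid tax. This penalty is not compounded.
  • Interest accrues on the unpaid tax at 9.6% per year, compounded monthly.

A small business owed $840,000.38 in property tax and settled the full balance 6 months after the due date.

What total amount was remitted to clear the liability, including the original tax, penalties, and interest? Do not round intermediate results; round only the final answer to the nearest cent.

$994,535.50

Penalty: 6 × 2.25% × $840,000.38 = $113,400.05… (below the 17.5% cap of $147,000.07…)
Interest (9.6%/yr ÷ 12 = 0.8%/month): $840,000.38 × ((1 + 0.008)^6 − 1) = $41,135.0720…
Total = $840,000.38 + $113,400.0513 + $41,135.0720… = $994,535.50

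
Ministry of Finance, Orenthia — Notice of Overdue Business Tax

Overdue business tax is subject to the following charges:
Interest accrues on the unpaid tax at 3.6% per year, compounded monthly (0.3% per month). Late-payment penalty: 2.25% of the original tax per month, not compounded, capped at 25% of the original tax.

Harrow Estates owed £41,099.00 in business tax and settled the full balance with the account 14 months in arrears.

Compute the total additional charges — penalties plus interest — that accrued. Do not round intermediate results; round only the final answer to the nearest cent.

£12,034.98

Penalty (uncapped): 14 × 2.25% × £41,099.00 = £12,946.19…; cap = 25% × £41,099.00 = £10,274.75 → penalty = £10,274.75
Interest: £41,099.00 × ((1 + 0.003)^14 − 1) = £41,099.00 × 0.0428289… = £1,760.2254…
Penalties + interest = £10,274.7500 + £1,760.2254… = £12,034.98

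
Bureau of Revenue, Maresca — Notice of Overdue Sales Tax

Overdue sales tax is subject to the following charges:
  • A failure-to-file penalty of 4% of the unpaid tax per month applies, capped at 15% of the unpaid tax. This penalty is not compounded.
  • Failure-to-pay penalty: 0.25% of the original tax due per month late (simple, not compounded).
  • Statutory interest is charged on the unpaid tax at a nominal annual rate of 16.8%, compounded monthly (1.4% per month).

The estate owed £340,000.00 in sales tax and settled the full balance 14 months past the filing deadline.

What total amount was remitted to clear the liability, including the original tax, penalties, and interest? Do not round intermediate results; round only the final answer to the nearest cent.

£475,957.29

Failure-to-file: 14 × 4% × £340,000.00 = £190,400.00, capped at 15% × £340,000.00 = £51,000.00
Failure-to-pay penalty: 14 × 0.25% × £340,000.00 = £11,900.00
Interest: £340,000.00 × ((1 + 0.014)^14 − 1) = £340,000.00 × 0.2148744… = £73,057.2858…
Total = £340,000.00 + £62,900.0000 + £73,057.2858… = £475,957.29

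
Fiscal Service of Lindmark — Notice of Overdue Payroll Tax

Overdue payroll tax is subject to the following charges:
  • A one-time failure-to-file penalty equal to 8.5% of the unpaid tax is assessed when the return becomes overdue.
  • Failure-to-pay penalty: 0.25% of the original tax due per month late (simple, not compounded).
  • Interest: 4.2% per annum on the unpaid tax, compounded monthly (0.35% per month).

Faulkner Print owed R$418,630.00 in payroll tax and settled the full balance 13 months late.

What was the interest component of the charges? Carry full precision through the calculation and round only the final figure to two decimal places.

R$19,452.84

Interest: R$418,630.00 × ((1 + 0.0035)^13 − 1) = R$418,630.00 × 0.0464679… = R$19,452.8445…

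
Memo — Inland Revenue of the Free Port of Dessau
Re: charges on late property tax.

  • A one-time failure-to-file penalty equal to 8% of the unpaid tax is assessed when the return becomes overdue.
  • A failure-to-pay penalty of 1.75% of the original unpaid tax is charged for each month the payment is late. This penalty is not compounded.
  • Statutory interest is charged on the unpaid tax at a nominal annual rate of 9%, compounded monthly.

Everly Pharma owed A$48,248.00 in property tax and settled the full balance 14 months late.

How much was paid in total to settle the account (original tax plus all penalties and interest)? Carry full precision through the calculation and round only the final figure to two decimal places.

Failure-to-file penalty: 8% × A$48,248.00 = A$3,859.84
Failure-to-pay penalty: 14 × 1.75% × A$48,248.00 = A$11,820.76
Interest (9%/yr ÷ 12 = 0.75%/month): A$48,248.00 × ((1 + 0.0075)^14 − 1) = A$5,320.5737…
Total = A$48,248.00 + A$15,680.6000 + A$5,320.5737… = A$69,249.17

A$69,249.17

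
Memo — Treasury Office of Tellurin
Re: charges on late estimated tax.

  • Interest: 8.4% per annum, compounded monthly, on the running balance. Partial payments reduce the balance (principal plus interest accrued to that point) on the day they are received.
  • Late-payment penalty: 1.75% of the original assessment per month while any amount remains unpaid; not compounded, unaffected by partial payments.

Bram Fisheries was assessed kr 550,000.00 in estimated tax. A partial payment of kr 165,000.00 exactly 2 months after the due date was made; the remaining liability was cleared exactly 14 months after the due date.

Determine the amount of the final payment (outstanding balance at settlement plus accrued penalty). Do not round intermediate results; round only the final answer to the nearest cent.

Monthly rate = 8.4% ÷ 12 = 0.7%
Balance at month 2: kr 550,000.0000 × (1 + 0.007)^2 = kr 557,726.9500
After kr 165,000.00 payment: kr 557,726.9500 − kr 165,000.00 = kr 392,726.9500
Balance at month 14: kr 392,726.9500 × (1 + 0.007)^12 = kr 427,016.2000…
Penalty: 14 × 1.75% × kr 550,000.00 = kr 134,750.00
Final settlement = outstanding balance + penalty = kr 427,016.2000… + kr 134,750.00 = kr 561,766.20

kr 561,766.20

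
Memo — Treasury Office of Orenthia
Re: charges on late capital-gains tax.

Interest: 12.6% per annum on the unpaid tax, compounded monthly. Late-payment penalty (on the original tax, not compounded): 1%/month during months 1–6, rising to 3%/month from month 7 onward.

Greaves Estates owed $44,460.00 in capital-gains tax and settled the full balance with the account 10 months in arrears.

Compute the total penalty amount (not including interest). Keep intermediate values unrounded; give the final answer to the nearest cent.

Penalty, months 1–6: 6 × 1% × $44,460.00 = $2,667.60
Penalty, months 7–10: 4 × 3% × $44,460.00 = $5,335.20
Total penalty = $2,667.60 + $5,335.20 = $8,002.80

$8,002.80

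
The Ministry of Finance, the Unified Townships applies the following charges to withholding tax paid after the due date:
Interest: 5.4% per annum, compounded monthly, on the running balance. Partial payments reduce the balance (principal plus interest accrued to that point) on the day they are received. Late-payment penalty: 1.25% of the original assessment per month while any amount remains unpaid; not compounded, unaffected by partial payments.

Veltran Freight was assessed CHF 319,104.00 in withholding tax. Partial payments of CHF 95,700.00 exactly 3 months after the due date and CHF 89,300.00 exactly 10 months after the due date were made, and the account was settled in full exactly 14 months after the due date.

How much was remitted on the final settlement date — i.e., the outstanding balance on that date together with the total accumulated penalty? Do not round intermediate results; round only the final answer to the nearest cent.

Monthly rate = 5.4% ÷ 12 = 0.45%
Balance at month 3: CHF 319,104.0000 × (1 + 0.0045)^3 = CHF 323,431.3186…
After CHF 95,700.00 payment: CHF 323,431.3186… − CHF 95,700.00 = CHF 227,731.3186…
Balance at month 10: CHF 227,731.3186… × (1 + 0.0045)^7 = CHF 235,002.4275…
After CHF 89,300.00 payment: CHF 235,002.4275… − CHF 89,300.00 = CHF 145,702.4275…
Balance at month 14: CHF 145,702.4275… × (1 + 0.0045)^4 = CHF 148,342.8272…
Penalty: 14 × 1.25% × CHF 319,104.00 = CHF 55,843.20
Final settlement = outstanding balance + penalty = CHF 148,342.8272… + CHF 55,843.20 = CHF 204,186.03

CHF 204,186.03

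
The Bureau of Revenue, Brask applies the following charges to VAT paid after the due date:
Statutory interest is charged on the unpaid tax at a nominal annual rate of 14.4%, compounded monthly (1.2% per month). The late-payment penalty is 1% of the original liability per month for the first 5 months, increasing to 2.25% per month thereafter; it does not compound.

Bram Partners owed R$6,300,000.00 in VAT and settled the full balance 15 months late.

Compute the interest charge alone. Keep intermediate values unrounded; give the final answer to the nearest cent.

Interest: R$6,300,000.00 × ((1 + 0.012)^15 − 1) = R$6,300,000.00 × 0.1959353… = R$1,234,392.4345…

R$1,234,392.43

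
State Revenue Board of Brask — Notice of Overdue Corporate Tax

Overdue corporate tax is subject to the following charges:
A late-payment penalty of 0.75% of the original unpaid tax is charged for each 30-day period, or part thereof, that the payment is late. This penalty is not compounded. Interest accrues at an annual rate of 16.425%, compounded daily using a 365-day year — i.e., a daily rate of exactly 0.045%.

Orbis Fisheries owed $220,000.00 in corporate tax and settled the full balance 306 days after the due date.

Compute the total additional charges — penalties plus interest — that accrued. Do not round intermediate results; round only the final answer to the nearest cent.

$50,621.05

Penalty periods: ⌈306/30⌉ = 11; penalty = 11 × 0.75% × $220,000.00 = $18,150.00
Interest: $220,000.00 × ((1 + 0.00045)^306 − 1) = $220,000.00 × 0.14759566… = $32,471.0461…
Penalties + interest = $18,150.0000 + $32,471.0461… = $50,621.05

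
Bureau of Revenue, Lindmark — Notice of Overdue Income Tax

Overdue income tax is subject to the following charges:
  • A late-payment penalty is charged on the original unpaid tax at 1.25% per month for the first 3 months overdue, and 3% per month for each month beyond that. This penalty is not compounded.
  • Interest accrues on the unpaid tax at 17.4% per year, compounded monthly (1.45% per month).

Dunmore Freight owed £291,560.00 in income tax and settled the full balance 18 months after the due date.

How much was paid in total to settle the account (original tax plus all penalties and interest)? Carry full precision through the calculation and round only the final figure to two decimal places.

£519,938.03

Penalty, months 1–3: 3 × 1.25% × £291,560.00 = £10,933.50
Penalty, months 4–18: 15 × 3% × £291,560.00 = £131,202.00
Interest: £291,560.00 × ((1 + 0.0145)^18 − 1) = £291,560.00 × 0.2957969… = £86,242.5337…
Total = £291,560.00 + £142,135.5000 + £86,242.5337… = £519,938.03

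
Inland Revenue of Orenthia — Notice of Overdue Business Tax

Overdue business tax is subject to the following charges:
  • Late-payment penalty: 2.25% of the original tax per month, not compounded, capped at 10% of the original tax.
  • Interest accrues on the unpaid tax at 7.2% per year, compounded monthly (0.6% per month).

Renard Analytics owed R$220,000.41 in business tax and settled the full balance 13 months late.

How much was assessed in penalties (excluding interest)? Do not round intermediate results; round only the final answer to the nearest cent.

Penalty (uncapped): 13 × 2.25% × R$220,000.41 = R$64,350.12…; cap = 10% × R$220,000.41 = R$22,000.04… → penalty = R$22,000.04…

R$22,000.04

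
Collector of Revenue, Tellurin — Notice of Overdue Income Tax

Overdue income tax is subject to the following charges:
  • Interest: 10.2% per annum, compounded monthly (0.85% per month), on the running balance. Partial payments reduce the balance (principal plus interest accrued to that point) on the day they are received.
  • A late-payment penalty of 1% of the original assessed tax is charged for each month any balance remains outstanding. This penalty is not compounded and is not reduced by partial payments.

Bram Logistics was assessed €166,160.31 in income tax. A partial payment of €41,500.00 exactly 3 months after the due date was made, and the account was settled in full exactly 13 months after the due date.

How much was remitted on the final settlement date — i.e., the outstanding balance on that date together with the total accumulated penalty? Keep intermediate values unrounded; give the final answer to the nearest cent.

€161,922.54

Balance at month 3: €166,160.3100 × (1 + 0.0085)^3 = €170,433.5152…
After €41,500.00 payment: €170,433.5152… − €41,500.00 = €128,933.5152…
Balance at month 13: €128,933.5152… × (1 + 0.0085)^10 = €140,321.7036…
Penalty: 13 × 1% × €166,160.31 = €21,600.84…
Final settlement = outstanding balance + penalty = €140,321.7036… + €21,600.84… = €161,922.54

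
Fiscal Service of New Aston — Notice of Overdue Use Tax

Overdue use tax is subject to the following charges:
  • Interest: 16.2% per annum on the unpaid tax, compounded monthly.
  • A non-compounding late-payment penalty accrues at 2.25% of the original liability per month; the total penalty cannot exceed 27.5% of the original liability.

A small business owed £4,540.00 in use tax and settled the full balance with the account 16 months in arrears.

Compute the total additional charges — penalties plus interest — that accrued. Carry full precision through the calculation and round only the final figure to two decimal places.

Penalty (uncapped): 16 × 2.25% × £4,540.00 = £1,634.40; cap = 27.5% × £4,540.00 = £1,248.50 → penalty = £1,248.50
Interest (16.2%/yr ÷ 12 = 1.35%/month): £4,540.00 × ((1 + 0.0135)^16 − 1) = £1,086.4686…
Penalties + interest = £1,248.5000 + £1,086.4686… = £2,334.97

£2,334.97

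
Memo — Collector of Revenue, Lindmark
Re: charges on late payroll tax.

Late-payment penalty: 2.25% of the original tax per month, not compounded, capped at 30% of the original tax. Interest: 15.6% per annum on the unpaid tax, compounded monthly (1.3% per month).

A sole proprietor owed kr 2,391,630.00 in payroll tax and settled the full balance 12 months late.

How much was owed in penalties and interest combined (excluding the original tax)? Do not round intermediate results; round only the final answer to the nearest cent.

Penalty: 12 × 2.25% × kr 2,391,630.00 = kr 645,740.10 (below the 30% cap of kr 717,489.00)
Interest: kr 2,391,630.00 × ((1 + 0.013)^12 − 1) = kr 2,391,630.00 × 0.1676518… = kr 400,961.0177…
Penalties + interest = kr 645,740.1000 + kr 400,961.0177… = kr 1,046,701.12

kr 1,046,701.12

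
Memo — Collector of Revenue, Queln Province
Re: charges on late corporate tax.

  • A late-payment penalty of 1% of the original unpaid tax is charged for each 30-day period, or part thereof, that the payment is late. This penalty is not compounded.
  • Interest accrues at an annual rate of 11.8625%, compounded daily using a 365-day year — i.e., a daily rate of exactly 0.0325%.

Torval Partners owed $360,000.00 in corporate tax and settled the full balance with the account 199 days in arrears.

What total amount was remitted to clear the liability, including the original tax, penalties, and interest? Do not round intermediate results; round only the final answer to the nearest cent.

Penalty periods: ⌈199/30⌉ = 7; penalty = 7 × 1% × $360,000.00 = $25,200.00
Interest: $360,000.00 × ((1 + 0.000325)^199 − 1) = $360,000.00 × 0.06680104… = $24,048.3761…
Total = $360,000.00 + $25,200.0000 + $24,048.3761… = $409,248.38

$409,248.38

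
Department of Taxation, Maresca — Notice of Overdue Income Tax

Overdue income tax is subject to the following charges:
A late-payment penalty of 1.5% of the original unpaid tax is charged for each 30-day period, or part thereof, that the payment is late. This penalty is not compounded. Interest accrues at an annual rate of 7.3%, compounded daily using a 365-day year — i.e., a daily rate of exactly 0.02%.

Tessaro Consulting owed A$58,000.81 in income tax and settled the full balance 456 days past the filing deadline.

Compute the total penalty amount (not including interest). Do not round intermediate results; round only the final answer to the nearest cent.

A$13,920.19

Penalty periods: ⌈456/30⌉ = 16; penalty = 16 × 1.5% × A$58,000.81 = A$13,920.19…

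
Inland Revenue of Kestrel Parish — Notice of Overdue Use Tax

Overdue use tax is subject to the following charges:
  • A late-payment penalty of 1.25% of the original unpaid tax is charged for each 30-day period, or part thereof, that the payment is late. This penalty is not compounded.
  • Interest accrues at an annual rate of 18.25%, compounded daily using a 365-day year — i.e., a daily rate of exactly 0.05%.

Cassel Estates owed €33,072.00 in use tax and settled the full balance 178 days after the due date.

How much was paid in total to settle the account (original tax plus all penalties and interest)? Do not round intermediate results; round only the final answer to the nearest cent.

€38,629.96

Penalty periods: ⌈178/30⌉ = 6; penalty = 6 × 1.25% × €33,072.00 = €2,480.40
Interest: €33,072.00 × ((1 + 0.0005)^178 − 1) = €33,072.00 × 0.09305634… = €3,077.5594…
Total = €33,072.00 + €2,480.4000 + €3,077.5594… = €38,629.96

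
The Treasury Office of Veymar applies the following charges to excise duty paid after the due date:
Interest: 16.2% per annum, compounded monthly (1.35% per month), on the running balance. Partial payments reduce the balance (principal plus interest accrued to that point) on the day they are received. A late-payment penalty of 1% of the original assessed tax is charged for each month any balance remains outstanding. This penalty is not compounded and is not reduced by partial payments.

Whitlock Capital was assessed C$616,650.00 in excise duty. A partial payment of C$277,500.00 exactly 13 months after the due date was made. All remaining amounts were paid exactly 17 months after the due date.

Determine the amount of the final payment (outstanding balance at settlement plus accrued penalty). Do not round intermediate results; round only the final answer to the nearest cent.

Balance at month 13: C$616,650.0000 × (1 + 0.0135)^13 = C$734,086.9865…
After C$277,500.00 payment: C$734,086.9865… − C$277,500.00 = C$456,586.9865…
Balance at month 17: C$456,586.9865… × (1 + 0.0135)^4 = C$481,746.4703…
Penalty: 17 × 1% × C$616,650.00 = C$104,830.50
Final settlement = outstanding balance + penalty = C$481,746.4703… + C$104,830.50 = C$586,576.97

C$586,576.97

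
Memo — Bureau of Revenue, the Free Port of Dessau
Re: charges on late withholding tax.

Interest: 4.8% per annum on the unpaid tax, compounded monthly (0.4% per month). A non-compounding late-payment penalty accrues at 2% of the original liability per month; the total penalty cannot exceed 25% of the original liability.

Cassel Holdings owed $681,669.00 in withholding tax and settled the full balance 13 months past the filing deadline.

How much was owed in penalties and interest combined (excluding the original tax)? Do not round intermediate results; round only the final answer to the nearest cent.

$206,727.36

Penalty (uncapped): 13 × 2% × $681,669.00 = $177,233.94; cap = 25% × $681,669.00 = $170,417.25 → penalty = $170,417.25
Interest: $681,669.00 × ((1 + 0.004)^13 − 1) = $681,669.00 × 0.0532665… = $36,310.1139…
Penalties + interest = $170,417.2500 + $36,310.1139… = $206,727.36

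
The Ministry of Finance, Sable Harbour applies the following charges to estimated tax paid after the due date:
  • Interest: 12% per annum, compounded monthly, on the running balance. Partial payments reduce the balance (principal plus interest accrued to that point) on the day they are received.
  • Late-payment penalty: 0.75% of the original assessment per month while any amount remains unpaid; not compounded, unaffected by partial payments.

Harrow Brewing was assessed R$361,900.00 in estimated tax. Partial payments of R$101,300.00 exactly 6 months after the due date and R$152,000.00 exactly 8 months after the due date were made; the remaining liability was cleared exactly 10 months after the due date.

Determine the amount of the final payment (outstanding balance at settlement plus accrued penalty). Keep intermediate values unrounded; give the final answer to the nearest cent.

R$166,436.86

Monthly rate = 12% ÷ 12 = 1%
Balance at month 6: R$361,900.0000 × (1 + 0.01)^6 = R$384,164.1425…
After R$101,300.00 payment: R$384,164.1425… − R$101,300.00 = R$282,864.1425…
Balance at month 8: R$282,864.1425… × (1 + 0.01)^2 = R$288,549.7118…
After R$152,000.00 payment: R$288,549.7118… − R$152,000.00 = R$136,549.7118…
Balance at month 10: R$136,549.7118… × (1 + 0.01)^2 = R$139,294.3610…
Penalty: 10 × 0.75% × R$361,900.00 = R$27,142.50
Final settlement = outstanding balance + penalty = R$139,294.3610… + R$27,142.50 = R$166,436.86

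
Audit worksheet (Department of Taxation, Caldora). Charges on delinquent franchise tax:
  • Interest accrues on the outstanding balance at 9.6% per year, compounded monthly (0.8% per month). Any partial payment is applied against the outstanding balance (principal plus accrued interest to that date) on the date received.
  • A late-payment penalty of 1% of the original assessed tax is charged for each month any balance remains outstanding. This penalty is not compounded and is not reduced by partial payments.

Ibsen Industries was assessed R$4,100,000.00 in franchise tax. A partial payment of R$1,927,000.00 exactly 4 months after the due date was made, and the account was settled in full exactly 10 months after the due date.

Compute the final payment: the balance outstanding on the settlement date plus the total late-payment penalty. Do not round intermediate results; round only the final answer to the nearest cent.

R$2,828,697.69

Balance at month 4: R$4,100,000.0000 × (1 + 0.008)^4 = R$4,232,782.8136…
After R$1,927,000.00 payment: R$4,232,782.8136… − R$1,927,000.00 = R$2,305,782.8136…
Balance at month 10: R$2,305,782.8136… × (1 + 0.008)^6 = R$2,418,697.6935…
Penalty: 10 × 1% × R$4,100,000.00 = R$410,000.00
Final settlement = outstanding balance + penalty = R$2,418,697.6935… + R$410,000.00 = R$2,828,697.69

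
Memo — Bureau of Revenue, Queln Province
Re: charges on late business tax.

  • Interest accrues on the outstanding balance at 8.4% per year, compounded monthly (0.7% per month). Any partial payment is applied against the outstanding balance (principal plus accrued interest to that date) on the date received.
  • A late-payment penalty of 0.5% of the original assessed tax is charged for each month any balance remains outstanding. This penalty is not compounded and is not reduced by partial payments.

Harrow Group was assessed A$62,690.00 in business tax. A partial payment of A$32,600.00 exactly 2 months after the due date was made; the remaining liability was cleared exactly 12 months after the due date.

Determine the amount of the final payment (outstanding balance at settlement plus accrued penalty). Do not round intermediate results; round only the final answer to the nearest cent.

Balance at month 2: A$62,690.0000 × (1 + 0.007)^2 = A$63,570.7318…
After A$32,600.00 payment: A$63,570.7318… − A$32,600.00 = A$30,970.7318…
Balance at month 12: A$30,970.7318… × (1 + 0.007)^10 = A$33,208.2640…
Penalty: 12 × 0.5% × A$62,690.00 = A$3,761.40
Final settlement = outstanding balance + penalty = A$33,208.2640… + A$3,761.40 = A$36,969.66

A$36,969.66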